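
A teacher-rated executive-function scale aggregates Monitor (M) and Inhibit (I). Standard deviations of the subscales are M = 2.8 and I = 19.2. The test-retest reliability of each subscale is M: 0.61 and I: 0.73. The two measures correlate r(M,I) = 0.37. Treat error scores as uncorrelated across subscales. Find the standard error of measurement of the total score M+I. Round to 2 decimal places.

10.13

Var(total) = 376.48 + 39.7824 = 416.262.
True-score variance = 273.89 + 39.7824 = 313.672, so reliability = 0.7535.
Error variance = 416.262 − 313.672 = 102.59; SEM = √102.59 = 10.13.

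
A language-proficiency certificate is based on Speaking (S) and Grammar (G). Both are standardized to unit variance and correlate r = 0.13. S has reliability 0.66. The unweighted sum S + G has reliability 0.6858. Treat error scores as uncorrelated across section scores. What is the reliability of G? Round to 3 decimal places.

0.630

Var(S+G) = 2 + 2·0.13 = 2.260.
True-score variance = ρ_S + ρ_G + 2·0.13, so 0.6858 = (0.66 + ρ_G + 0.26) / 2.260.
ρ_G = 0.6858·2.260 − 0.66 − 0.26 = 0.630.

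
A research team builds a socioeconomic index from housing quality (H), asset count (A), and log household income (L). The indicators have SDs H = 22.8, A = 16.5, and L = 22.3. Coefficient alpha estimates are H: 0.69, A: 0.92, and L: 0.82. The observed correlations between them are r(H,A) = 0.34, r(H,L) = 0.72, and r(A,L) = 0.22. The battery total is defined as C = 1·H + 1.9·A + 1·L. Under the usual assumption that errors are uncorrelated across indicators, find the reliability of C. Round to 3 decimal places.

Var(C) = 22.8² + 1.9²·16.5² + 22.3² + 2·[1.9·22.8·16.5·0.34 + 22.8·22.3·0.72 + 1.9·16.5·22.3·0.22] = 1999.95 + 1525.81 = 3525.76.
Under uncorrelated errors the observed covariances equal the true-score covariances, so only the own-variance terms attenuate.
True-score variance = [22.8²·0.69 + 1.9²·16.5²·0.92 + 22.3²·0.82] + 1525.81 = 1670.66 + 1525.81 = 3196.47.
Reliability = 3196.47 / 3525.76 = 0.907.

0.907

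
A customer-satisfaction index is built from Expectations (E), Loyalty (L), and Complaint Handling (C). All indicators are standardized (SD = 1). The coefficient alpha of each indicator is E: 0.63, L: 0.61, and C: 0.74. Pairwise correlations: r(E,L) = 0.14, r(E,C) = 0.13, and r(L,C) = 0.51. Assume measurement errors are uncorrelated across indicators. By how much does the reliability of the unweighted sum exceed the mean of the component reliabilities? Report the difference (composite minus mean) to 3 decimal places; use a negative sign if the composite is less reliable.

0.116

Var(sum) = 3 + 1.56 = 4.56; true-score variance = 1.98 + 1.56 = 3.54; composite reliability = 0.7763.
Mean component reliability = 0.6600.
Difference = 0.7763 − 0.6600 = 0.116.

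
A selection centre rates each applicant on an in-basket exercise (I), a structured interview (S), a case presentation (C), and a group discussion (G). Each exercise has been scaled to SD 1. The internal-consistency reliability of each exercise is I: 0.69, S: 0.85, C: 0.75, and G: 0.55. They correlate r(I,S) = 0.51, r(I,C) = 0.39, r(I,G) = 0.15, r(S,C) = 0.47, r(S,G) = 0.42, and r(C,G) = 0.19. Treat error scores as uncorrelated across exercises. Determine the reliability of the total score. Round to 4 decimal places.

Var(I+S+C+G) = 4 + 2·[0.51 + 0.39 + 0.15 + 0.47 + 0.42 + 0.19] = 4 + 4.26 = 8.26.
Because errors are independent across components, Cov(Tᵢ,Tⱼ) = Cov(Xᵢ,Xⱼ); the off-diagonal part of the true-score variance is the same as above.
True-score variance = [0.69 + 0.85 + 0.75 + 0.55] + 4.26 = 2.84 + 4.26 = 7.1.
Reliability = 7.1 / 8.26 = 0.8596.

0.8596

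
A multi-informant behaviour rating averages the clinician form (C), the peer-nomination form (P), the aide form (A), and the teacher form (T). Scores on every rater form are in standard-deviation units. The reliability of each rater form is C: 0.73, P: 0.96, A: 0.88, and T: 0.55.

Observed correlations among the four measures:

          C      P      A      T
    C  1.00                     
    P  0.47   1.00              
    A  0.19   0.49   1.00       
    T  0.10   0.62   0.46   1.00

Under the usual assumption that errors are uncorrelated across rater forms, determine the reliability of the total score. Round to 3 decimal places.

0.898

Var(C+P+A+T) = 4 + 2·[0.47 + 0.19 + 0.10 + 0.49 + 0.62 + 0.46] = 4 + 4.66 = 8.66.
Because errors are independent across components, Cov(Tᵢ,Tⱼ) = Cov(Xᵢ,Xⱼ); the off-diagonal part of the true-score variance is the same as above.
True-score variance = [0.73 + 0.96 + 0.88 + 0.55] + 4.66 = 3.12 + 4.66 = 7.78.
Reliability = 7.78 / 8.66 = 0.898.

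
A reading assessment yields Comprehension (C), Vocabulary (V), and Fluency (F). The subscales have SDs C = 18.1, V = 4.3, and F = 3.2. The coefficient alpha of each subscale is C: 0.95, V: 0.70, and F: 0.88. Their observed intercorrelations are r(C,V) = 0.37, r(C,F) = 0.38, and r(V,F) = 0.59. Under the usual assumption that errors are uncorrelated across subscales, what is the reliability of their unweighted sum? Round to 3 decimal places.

0.951

Var(C+V+F) = 18.1² + 4.3² + 3.2² + 2·[18.1·4.3·0.37 + 18.1·3.2·0.38 + 4.3·3.2·0.59] = 356.34 + 117.85 = 474.19.
Because errors are independent across components, Cov(Tᵢ,Tⱼ) = Cov(Xᵢ,Xⱼ); the off-diagonal part of the true-score variance is the same as above.
True-score variance = [18.1²·0.95 + 4.3²·0.70 + 3.2²·0.88] + 117.85 = 333.184 + 117.85 = 451.034.
Reliability = 451.034 / 474.19 = 0.951.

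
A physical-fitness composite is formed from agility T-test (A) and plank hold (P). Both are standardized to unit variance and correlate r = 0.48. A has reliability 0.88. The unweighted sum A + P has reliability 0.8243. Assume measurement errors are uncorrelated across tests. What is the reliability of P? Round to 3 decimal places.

Var(A+P) = 2 + 2·0.48 = 2.960.
True-score variance = ρ_A + ρ_P + 2·0.48, so 0.8243 = (0.88 + ρ_P + 0.96) / 2.960.
ρ_P = 0.8243·2.960 − 0.88 − 0.96 = 0.600.

0.600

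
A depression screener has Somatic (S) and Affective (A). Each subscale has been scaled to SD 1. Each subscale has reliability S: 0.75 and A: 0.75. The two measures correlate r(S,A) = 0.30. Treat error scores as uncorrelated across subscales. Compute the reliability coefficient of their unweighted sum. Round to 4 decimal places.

0.8077

Var(S+A) = 2 + 2·[0.30] = 2 + 0.6 = 2.6.
Under uncorrelated errors the observed covariances equal the true-score covariances, so only the own-variance terms attenuate.
True-score variance = [0.75 + 0.75] + 0.6 = 1.5 + 0.6 = 2.1.
Reliability = 2.1 / 2.6 = 0.8077.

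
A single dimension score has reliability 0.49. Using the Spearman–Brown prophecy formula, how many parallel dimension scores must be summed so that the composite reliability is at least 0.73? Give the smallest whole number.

k ≥ ρ*(1−ρ₁)/(ρ₁(1−ρ*)) = 0.73·0.51 / (0.49·0.27) = 2.814.
Smallest integer k = 3.

3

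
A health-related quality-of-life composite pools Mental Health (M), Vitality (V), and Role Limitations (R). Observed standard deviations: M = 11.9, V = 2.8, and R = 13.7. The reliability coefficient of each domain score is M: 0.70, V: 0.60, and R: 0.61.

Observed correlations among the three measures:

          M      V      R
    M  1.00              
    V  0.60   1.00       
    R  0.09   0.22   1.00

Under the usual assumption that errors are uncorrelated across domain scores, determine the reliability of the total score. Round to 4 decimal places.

Var(M+V+R) = 11.9² + 2.8² + 13.7² + 2·[11.9·2.8·0.60 + 11.9·13.7·0.09 + 2.8·13.7·0.22] = 337.14 + 86.2078 = 423.348.
With uncorrelated errors the cross-covariances are all true-score covariance, so they carry over unchanged; only the diagonal terms shrink to ρᵢσᵢ².
True-score variance = [11.9²·0.70 + 2.8²·0.60 + 13.7²·0.61] + 86.2078 = 218.322 + 86.2078 = 304.53.
Reliability = 304.53 / 423.348 = 0.7193.

0.7193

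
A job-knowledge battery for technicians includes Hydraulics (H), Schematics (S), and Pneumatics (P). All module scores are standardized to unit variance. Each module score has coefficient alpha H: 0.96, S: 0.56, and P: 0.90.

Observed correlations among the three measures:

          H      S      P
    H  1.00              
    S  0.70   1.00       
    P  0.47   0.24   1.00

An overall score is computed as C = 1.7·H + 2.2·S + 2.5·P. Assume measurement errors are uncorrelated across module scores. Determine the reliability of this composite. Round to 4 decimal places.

Var(C) = 1.7² + 2.2² + 2.5² + 2·[3.74·0.70 + 4.25·0.47 + 5.5·0.24] = 13.98 + 11.871 = 25.851.
With uncorrelated errors the cross-covariances are all true-score covariance, so they carry over unchanged; only the diagonal terms shrink to ρᵢσᵢ².
True-score variance = [1.7²·0.96 + 2.2²·0.56 + 2.5²·0.90] + 11.871 = 11.1098 + 11.871 = 22.9808.
Reliability = 22.9808 / 25.851 = 0.8890.

0.8890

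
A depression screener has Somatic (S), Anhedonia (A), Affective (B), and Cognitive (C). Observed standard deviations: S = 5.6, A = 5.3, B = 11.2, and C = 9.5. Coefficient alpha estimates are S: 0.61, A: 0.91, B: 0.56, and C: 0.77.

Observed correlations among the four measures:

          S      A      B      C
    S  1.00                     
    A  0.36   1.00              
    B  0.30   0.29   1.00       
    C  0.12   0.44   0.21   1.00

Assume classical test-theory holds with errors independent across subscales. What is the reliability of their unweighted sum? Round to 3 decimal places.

0.807

Var(S+A+B+C) = 5.6² + 5.3² + 11.2² + 9.5² + 2·[5.6·5.3·0.36 + 5.6·11.2·0.30 + 5.6·9.5·0.12 + 5.3·11.2·0.29 + 5.3·9.5·0.44 + 11.2·9.5·0.21] = 275.14 + 195.194 = 470.334.
Because errors are independent across components, Cov(Tᵢ,Tⱼ) = Cov(Xᵢ,Xⱼ); the off-diagonal part of the true-score variance is the same as above.
True-score variance = [5.6²·0.61 + 5.3²·0.91 + 11.2²·0.56 + 9.5²·0.77] + 195.194 = 184.43 + 195.194 = 379.625.
Reliability = 379.625 / 470.334 = 0.807.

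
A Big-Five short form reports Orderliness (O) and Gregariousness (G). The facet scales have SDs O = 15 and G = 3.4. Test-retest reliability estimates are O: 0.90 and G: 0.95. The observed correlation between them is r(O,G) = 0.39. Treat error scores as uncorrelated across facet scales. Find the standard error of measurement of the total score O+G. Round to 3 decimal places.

4.804

Var(total) = 236.56 + 39.78 = 276.34.
True-score variance = 213.482 + 39.78 = 253.262, so reliability = 0.9165.
Error variance = 276.34 − 253.262 = 23.078; SEM = √23.078 = 4.804.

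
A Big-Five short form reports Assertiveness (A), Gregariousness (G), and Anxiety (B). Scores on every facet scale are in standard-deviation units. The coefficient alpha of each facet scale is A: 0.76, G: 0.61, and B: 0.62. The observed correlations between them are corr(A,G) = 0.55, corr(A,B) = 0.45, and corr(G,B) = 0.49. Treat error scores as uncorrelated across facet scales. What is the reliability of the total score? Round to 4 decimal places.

0.8311

Var(A+G+B) = 3 + 2·[0.55 + 0.45 + 0.49] = 3 + 2.98 = 5.98.
Because errors are independent across components, Cov(Tᵢ,Tⱼ) = Cov(Xᵢ,Xⱼ); the off-diagonal part of the true-score variance is the same as above.
True-score variance = [0.76 + 0.61 + 0.62] + 2.98 = 1.99 + 2.98 = 4.97.
Reliability = 4.97 / 5.98 = 0.8311.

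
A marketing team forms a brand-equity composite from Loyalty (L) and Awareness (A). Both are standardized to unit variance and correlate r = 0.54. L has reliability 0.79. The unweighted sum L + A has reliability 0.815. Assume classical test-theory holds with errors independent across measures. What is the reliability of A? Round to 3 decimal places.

Var(L+A) = 2 + 2·0.54 = 3.080.
True-score variance = ρ_L + ρ_A + 2·0.54, so 0.815 = (0.79 + ρ_A + 1.08) / 3.080.
ρ_A = 0.815·3.080 − 0.79 − 1.08 = 0.640.

0.640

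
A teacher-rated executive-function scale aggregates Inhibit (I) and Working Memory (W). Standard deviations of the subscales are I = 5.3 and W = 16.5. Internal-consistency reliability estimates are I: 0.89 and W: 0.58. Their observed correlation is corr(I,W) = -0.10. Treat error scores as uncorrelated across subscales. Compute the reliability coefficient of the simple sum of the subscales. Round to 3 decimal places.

0.585

Var(I+W) = 5.3² + 16.5² + 2·[5.3·16.5·(-0.10)] = 300.34 − 17.49 = 282.85.
Because errors are independent across components, Cov(Tᵢ,Tⱼ) = Cov(Xᵢ,Xⱼ); the off-diagonal part of the true-score variance is the same as above.
True-score variance = [5.3²·0.89 + 16.5²·0.58] − 17.49 = 182.905 − 17.49 = 165.415.
Reliability = 165.415 / 282.85 = 0.585.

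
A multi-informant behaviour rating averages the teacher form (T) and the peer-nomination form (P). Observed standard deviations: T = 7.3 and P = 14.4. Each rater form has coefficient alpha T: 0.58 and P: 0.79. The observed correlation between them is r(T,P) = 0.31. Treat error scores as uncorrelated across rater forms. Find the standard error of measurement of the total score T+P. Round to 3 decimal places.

Var(total) = 260.65 + 65.1744 = 325.824.
True-score variance = 194.723 + 65.1744 = 259.897, so reliability = 0.7977.
Error variance = 325.824 − 259.897 = 65.9274; SEM = √65.9274 = 8.120.

8.120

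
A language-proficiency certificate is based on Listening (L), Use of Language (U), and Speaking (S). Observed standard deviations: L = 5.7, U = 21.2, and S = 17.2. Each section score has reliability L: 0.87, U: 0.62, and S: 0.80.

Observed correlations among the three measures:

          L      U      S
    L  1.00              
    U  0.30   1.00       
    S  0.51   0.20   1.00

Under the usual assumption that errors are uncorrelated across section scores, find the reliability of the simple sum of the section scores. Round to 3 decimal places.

Var(L+U+S) = 5.7² + 21.2² + 17.2² + 2·[5.7·21.2·0.30 + 5.7·17.2·0.51 + 21.2·17.2·0.20] = 777.77 + 318.361 = 1096.13.
Because errors are independent across components, Cov(Tᵢ,Tⱼ) = Cov(Xᵢ,Xⱼ); the off-diagonal part of the true-score variance is the same as above.
True-score variance = [5.7²·0.87 + 21.2²·0.62 + 17.2²·0.80] + 318.361 = 543.591 + 318.361 = 861.952.
Reliability = 861.952 / 1096.13 = 0.786.

0.786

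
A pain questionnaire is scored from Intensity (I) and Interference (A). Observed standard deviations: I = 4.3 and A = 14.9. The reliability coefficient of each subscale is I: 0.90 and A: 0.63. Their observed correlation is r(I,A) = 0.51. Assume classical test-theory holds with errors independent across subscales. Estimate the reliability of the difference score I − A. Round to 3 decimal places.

Var(I−A) = 4.3² + 14.9² − 2·4.3·14.9·0.51 = 240.5 − 65.3514 = 175.149.
With uncorrelated errors the cross-covariances are all true-score covariance, so they carry over unchanged; only the diagonal terms shrink to ρᵢσᵢ².
True-score variance = [4.3²·0.90 + 14.9²·0.63] − 65.3514 = 156.507 − 65.3514 = 91.1559.
Reliability = 91.1559 / 175.149 = 0.520.

0.520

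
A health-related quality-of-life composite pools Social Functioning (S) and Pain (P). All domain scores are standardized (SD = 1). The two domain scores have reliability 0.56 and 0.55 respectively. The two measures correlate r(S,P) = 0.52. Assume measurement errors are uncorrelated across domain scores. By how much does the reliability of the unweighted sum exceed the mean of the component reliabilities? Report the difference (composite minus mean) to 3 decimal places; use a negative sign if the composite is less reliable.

Var(sum) = 2 + 1.04 = 3.04; true-score variance = 1.11 + 1.04 = 2.15; composite reliability = 0.7072.
Mean component reliability = 0.5550.
Difference = 0.7072 − 0.5550 = 0.152.

0.152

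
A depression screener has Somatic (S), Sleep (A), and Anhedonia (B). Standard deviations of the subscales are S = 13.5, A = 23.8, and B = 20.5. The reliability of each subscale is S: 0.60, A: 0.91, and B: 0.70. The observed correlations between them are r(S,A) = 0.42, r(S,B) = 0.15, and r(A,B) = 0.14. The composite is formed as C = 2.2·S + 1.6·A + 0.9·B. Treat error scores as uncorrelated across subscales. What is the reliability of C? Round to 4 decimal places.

Var(C) = 2.2²·13.5² + 1.6²·23.8² + 0.9²·20.5² + 2·[3.52·13.5·23.8·0.42 + 1.98·13.5·20.5·0.15 + 1.44·23.8·20.5·0.14] = 2672.58 + 1311.13 = 3983.71.
Under uncorrelated errors the observed covariances equal the true-score covariances, so only the own-variance terms attenuate.
True-score variance = [2.2²·13.5²·0.60 + 1.6²·23.8²·0.91 + 0.9²·20.5²·0.70] + 1311.13 = 2087.11 + 1311.13 = 3398.24.
Reliability = 3398.24 / 3983.71 = 0.8530.

0.8530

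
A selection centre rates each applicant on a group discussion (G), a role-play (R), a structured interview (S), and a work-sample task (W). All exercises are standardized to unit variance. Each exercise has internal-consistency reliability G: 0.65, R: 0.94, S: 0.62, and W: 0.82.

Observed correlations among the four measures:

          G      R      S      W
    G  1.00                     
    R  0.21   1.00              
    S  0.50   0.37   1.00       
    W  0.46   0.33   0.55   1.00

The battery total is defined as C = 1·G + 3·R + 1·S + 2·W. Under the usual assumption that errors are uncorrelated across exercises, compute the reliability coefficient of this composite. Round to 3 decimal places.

Var(C) = 1 + 3² + 1 + 2² + 2·[3·0.21 + 0.50 + 2·0.46 + 3·0.37 + 6·0.33 + 2·0.55] = 15 + 12.48 = 27.48.
Because errors are independent across components, Cov(Tᵢ,Tⱼ) = Cov(Xᵢ,Xⱼ); the off-diagonal part of the true-score variance is the same as above.
True-score variance = [0.65 + 3²·0.94 + 0.62 + 2²·0.82] + 12.48 = 13.01 + 12.48 = 25.49.
Reliability = 25.49 / 27.48 = 0.928.

0.928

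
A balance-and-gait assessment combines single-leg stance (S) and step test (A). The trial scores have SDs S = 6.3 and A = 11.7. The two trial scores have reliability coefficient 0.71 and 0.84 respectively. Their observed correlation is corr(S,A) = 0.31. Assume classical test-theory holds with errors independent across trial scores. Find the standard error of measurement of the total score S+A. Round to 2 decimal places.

5.78

Var(total) = 176.58 + 45.7002 = 222.28.
True-score variance = 143.167 + 45.7002 = 188.868, so reliability = 0.8497.
Error variance = 222.28 − 188.868 = 33.4125; SEM = √33.4125 = 5.78.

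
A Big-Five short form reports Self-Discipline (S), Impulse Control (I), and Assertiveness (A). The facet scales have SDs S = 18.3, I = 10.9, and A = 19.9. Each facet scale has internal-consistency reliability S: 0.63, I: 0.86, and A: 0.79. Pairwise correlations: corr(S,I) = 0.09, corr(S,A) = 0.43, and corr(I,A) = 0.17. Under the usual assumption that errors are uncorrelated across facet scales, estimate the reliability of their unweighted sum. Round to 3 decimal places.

0.824

Var(S+I+A) = 18.3² + 10.9² + 19.9² + 2·[18.3·10.9·0.09 + 18.3·19.9·0.43 + 10.9·19.9·0.17] = 849.71 + 422.84 = 1272.55.
With uncorrelated errors the cross-covariances are all true-score covariance, so they carry over unchanged; only the diagonal terms shrink to ρᵢσᵢ².
True-score variance = [18.3²·0.63 + 10.9²·0.86 + 19.9²·0.79] + 422.84 = 626.005 + 422.84 = 1048.85.
Reliability = 1048.85 / 1272.55 = 0.824.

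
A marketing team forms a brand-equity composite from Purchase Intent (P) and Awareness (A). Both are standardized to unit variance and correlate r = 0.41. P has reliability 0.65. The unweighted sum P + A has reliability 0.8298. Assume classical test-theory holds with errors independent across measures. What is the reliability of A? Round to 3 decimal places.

Var(P+A) = 2 + 2·0.41 = 2.820.
True-score variance = ρ_P + ρ_A + 2·0.41, so 0.8298 = (0.65 + ρ_A + 0.82) / 2.820.
ρ_A = 0.8298·2.820 − 0.65 − 0.82 = 0.870.

0.870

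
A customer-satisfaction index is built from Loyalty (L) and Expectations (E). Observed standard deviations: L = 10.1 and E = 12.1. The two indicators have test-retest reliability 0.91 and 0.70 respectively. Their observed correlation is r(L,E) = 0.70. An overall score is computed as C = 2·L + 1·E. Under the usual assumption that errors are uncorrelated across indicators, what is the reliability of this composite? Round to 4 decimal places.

0.9101

Var(C) = 2²·10.1² + 12.1² + 2·[2·10.1·12.1·0.70] = 554.45 + 342.188 = 896.638.
With uncorrelated errors the cross-covariances are all true-score covariance, so they carry over unchanged; only the diagonal terms shrink to ρᵢσᵢ².
True-score variance = [2²·10.1²·0.91 + 12.1²·0.70] + 342.188 = 473.803 + 342.188 = 815.991.
Reliability = 815.991 / 896.638 = 0.9101.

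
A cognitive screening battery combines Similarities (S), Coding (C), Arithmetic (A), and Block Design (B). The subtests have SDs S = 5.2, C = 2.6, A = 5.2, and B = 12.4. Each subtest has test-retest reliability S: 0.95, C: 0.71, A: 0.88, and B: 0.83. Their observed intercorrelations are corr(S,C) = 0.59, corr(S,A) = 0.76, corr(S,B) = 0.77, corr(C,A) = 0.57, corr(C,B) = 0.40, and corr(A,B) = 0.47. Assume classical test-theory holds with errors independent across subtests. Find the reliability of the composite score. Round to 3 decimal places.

0.931

Var(S+C+A+B) = 5.2² + 2.6² + 5.2² + 12.4² + 2·[5.2·2.6·0.59 + 5.2·5.2·0.76 + 5.2·12.4·0.77 + 2.6·5.2·0.57 + 2.6·12.4·0.40 + 5.2·12.4·0.47] = 214.6 + 258.17 = 472.77.
With uncorrelated errors the cross-covariances are all true-score covariance, so they carry over unchanged; only the diagonal terms shrink to ρᵢσᵢ².
True-score variance = [5.2²·0.95 + 2.6²·0.71 + 5.2²·0.88 + 12.4²·0.83] + 258.17 = 181.904 + 258.17 = 440.073.
Reliability = 440.073 / 472.77 = 0.931.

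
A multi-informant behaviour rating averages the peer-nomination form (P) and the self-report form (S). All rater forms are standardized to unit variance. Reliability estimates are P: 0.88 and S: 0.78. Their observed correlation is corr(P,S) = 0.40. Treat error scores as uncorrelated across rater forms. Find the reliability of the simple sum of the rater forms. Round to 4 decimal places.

0.8786

Var(P+S) = 2 + 2·[0.40] = 2 + 0.8 = 2.8.
Because errors are independent across components, Cov(Tᵢ,Tⱼ) = Cov(Xᵢ,Xⱼ); the off-diagonal part of the true-score variance is the same as above.
True-score variance = [0.88 + 0.78] + 0.8 = 1.66 + 0.8 = 2.46.
Reliability = 2.46 / 2.8 = 0.8786.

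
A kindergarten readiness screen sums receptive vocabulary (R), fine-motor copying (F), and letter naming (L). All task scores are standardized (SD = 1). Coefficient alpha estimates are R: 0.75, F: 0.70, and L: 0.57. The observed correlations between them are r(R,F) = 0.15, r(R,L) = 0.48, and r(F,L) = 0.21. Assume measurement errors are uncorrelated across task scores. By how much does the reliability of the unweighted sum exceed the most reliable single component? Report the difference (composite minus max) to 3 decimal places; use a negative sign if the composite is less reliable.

0.041

Var(sum) = 3 + 1.68 = 4.68; true-score variance = 2.02 + 1.68 = 3.7; composite reliability = 0.7906.
Max component reliability = 0.7500.
Difference = 0.7906 − 0.7500 = 0.041.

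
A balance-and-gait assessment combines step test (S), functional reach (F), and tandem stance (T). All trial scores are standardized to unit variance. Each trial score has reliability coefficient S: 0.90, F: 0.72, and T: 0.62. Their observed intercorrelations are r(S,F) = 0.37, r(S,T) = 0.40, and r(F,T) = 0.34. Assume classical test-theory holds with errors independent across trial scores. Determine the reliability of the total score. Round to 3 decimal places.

0.854

Var(S+F+T) = 3 + 2·[0.37 + 0.40 + 0.34] = 3 + 2.22 = 5.22.
Because errors are independent across components, Cov(Tᵢ,Tⱼ) = Cov(Xᵢ,Xⱼ); the off-diagonal part of the true-score variance is the same as above.
True-score variance = [0.90 + 0.72 + 0.62] + 2.22 = 2.24 + 2.22 = 4.46.
Reliability = 4.46 / 5.22 = 0.854.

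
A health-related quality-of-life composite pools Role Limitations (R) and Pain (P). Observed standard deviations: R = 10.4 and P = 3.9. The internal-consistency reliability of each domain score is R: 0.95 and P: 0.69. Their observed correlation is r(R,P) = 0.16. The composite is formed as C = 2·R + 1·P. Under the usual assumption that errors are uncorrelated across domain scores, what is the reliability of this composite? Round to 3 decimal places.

Var(C) = 2²·10.4² + 3.9² + 2·[2·10.4·3.9·0.16] = 447.85 + 25.9584 = 473.808.
With uncorrelated errors the cross-covariances are all true-score covariance, so they carry over unchanged; only the diagonal terms shrink to ρᵢσᵢ².
True-score variance = [2²·10.4²·0.95 + 3.9²·0.69] + 25.9584 = 421.503 + 25.9584 = 447.461.
Reliability = 447.461 / 473.808 = 0.944.

0.944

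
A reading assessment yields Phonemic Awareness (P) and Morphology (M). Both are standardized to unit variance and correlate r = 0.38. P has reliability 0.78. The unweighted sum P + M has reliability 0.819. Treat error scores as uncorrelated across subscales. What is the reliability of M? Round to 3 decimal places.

0.720

Var(P+M) = 2 + 2·0.38 = 2.760.
True-score variance = ρ_P + ρ_M + 2·0.38, so 0.819 = (0.78 + ρ_M + 0.76) / 2.760.
ρ_M = 0.819·2.760 − 0.78 − 0.76 = 0.720.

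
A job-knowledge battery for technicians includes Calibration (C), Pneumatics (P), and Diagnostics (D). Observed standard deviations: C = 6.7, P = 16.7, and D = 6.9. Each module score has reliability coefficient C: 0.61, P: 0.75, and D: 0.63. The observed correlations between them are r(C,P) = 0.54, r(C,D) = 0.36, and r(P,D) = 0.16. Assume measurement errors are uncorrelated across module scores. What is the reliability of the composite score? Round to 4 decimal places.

0.8136

Var(C+P+D) = 6.7² + 16.7² + 6.9² + 2·[6.7·16.7·0.54 + 6.7·6.9·0.36 + 16.7·6.9·0.16] = 371.39 + 191 = 562.39.
Because errors are independent across components, Cov(Tᵢ,Tⱼ) = Cov(Xᵢ,Xⱼ); the off-diagonal part of the true-score variance is the same as above.
True-score variance = [6.7²·0.61 + 16.7²·0.75 + 6.9²·0.63] + 191 = 266.545 + 191 = 457.545.
Reliability = 457.545 / 562.39 = 0.8136.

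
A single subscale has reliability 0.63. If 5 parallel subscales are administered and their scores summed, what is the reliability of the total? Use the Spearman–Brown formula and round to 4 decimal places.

0.8949

ρ_k = kρ / (1 + (k−1)ρ) = 5·0.63 / (1 + 4·0.63) = 3.150 / 3.520 = 0.8949.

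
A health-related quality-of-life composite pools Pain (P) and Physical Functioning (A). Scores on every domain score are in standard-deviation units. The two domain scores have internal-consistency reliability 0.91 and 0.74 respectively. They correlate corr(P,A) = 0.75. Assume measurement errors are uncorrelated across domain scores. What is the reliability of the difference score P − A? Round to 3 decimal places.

0.300

Var(P−A) = 1 + 1 − 2·0.75 = 2 − 1.5 = 0.5.
Under uncorrelated errors the observed covariances equal the true-score covariances, so only the own-variance terms attenuate.
True-score variance = [0.91 + 0.74] − 1.5 = 1.65 − 1.5 = 0.15.
Reliability = 0.15 / 0.5 = 0.300.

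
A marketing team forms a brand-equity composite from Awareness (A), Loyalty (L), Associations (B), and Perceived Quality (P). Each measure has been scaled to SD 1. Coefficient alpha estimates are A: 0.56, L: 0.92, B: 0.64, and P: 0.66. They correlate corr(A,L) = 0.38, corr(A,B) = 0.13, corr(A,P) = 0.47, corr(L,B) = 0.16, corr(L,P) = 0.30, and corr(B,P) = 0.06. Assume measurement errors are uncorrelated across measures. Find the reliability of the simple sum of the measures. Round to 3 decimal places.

Var(A+L+B+P) = 4 + 2·[0.38 + 0.13 + 0.47 + 0.16 + 0.30 + 0.06] = 4 + 3 = 7.
Because errors are independent across components, Cov(Tᵢ,Tⱼ) = Cov(Xᵢ,Xⱼ); the off-diagonal part of the true-score variance is the same as above.
True-score variance = [0.56 + 0.92 + 0.64 + 0.66] + 3 = 2.78 + 3 = 5.78.
Reliability = 5.78 / 7 = 0.826.

0.826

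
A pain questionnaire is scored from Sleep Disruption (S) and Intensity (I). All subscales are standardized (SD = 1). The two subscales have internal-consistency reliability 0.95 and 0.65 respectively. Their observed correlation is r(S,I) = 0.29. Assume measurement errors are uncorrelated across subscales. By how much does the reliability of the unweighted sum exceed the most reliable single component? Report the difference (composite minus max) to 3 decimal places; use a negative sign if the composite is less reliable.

Var(sum) = 2 + 0.58 = 2.58; true-score variance = 1.6 + 0.58 = 2.18; composite reliability = 0.8450.
Max component reliability = 0.9500.
Difference = 0.8450 − 0.9500 = -0.105.

-0.105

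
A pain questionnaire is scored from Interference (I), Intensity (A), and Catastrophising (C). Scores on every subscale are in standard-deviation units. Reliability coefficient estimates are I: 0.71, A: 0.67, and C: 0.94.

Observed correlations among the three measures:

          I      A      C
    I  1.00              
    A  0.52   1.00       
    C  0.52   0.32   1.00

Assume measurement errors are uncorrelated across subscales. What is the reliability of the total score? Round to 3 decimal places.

0.881

Var(I+A+C) = 3 + 2·[0.52 + 0.52 + 0.32] = 3 + 2.72 = 5.72.
With uncorrelated errors the cross-covariances are all true-score covariance, so they carry over unchanged; only the diagonal terms shrink to ρᵢσᵢ².
True-score variance = [0.71 + 0.67 + 0.94] + 2.72 = 2.32 + 2.72 = 5.04.
Reliability = 5.04 / 5.72 = 0.881.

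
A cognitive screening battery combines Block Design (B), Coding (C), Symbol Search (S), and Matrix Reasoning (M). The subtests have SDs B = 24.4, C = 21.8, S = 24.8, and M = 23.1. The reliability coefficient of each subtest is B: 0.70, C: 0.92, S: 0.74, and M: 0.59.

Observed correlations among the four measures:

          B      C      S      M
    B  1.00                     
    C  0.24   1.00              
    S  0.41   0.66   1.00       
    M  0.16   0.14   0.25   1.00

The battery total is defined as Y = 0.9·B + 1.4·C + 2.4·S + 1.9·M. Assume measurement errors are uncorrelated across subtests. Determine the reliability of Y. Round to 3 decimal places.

Var(Y) = 0.9²·24.4² + 1.4²·21.8² + 2.4²·24.8² + 1.9²·23.1² + 2·[1.26·24.4·21.8·0.24 + 2.16·24.4·24.8·0.41 + 1.71·24.4·23.1·0.16 + 3.36·21.8·24.8·0.66 + 2.66·21.8·23.1·0.14 + 4.56·24.8·23.1·0.25] = 6882.67 + 5781 = 12663.7.
Under uncorrelated errors the observed covariances equal the true-score covariances, so only the own-variance terms attenuate.
True-score variance = [0.9²·24.4²·0.70 + 1.4²·21.8²·0.92 + 2.4²·24.8²·0.74 + 1.9²·23.1²·0.59] + 5781 = 4952.6 + 5781 = 10733.6.
Reliability = 10733.6 / 12663.7 = 0.848.

0.848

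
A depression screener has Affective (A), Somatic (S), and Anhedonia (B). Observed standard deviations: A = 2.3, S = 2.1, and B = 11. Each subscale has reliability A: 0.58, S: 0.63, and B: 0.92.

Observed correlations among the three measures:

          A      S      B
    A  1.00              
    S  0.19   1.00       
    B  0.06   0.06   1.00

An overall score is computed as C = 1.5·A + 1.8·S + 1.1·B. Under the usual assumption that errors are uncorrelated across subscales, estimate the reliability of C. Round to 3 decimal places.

Var(C) = 1.5²·2.3² + 1.8²·2.1² + 1.1²·11² + 2·[2.7·2.3·2.1·0.19 + 1.65·2.3·11·0.06 + 1.98·2.1·11·0.06] = 172.601 + 15.4535 = 188.054.
Under uncorrelated errors the observed covariances equal the true-score covariances, so only the own-variance terms attenuate.
True-score variance = [1.5²·2.3²·0.58 + 1.8²·2.1²·0.63 + 1.1²·11²·0.92] + 15.4535 = 150.602 + 15.4535 = 166.056.
Reliability = 166.056 / 188.054 = 0.883.

0.883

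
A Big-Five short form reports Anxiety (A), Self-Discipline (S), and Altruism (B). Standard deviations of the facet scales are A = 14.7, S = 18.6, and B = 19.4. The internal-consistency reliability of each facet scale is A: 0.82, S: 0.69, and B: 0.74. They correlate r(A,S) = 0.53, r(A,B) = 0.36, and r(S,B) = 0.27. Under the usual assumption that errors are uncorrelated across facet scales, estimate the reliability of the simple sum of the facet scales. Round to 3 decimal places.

Var(A+S+B) = 14.7² + 18.6² + 19.4² + 2·[14.7·18.6·0.53 + 14.7·19.4·0.36 + 18.6·19.4·0.27] = 938.41 + 690.008 = 1628.42.
Under uncorrelated errors the observed covariances equal the true-score covariances, so only the own-variance terms attenuate.
True-score variance = [14.7²·0.82 + 18.6²·0.69 + 19.4²·0.74] + 690.008 = 694.413 + 690.008 = 1384.42.
Reliability = 1384.42 / 1628.42 = 0.850.

0.850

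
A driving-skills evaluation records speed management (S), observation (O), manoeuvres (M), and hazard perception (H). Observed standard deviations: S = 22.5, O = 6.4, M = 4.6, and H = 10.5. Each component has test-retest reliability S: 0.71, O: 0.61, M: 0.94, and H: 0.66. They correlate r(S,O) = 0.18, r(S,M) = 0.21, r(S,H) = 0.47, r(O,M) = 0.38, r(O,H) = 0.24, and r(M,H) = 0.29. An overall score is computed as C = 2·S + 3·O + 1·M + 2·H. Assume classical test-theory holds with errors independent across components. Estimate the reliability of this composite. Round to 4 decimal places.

0.8021

Var(C) = 2²·22.5² + 3²·6.4² + 4.6² + 2²·10.5² + 2·[6·22.5·6.4·0.18 + 2·22.5·4.6·0.21 + 4·22.5·10.5·0.47 + 3·6.4·4.6·0.38 + 6·6.4·10.5·0.24 + 2·4.6·10.5·0.29] = 2855.8 + 1602.97 = 4458.77.
With uncorrelated errors the cross-covariances are all true-score covariance, so they carry over unchanged; only the diagonal terms shrink to ρᵢσᵢ².
True-score variance = [2²·22.5²·0.71 + 3²·6.4²·0.61 + 4.6²·0.94 + 2²·10.5²·0.66] + 1602.97 = 1973.57 + 1602.97 = 3576.54.
Reliability = 3576.54 / 4458.77 = 0.8021.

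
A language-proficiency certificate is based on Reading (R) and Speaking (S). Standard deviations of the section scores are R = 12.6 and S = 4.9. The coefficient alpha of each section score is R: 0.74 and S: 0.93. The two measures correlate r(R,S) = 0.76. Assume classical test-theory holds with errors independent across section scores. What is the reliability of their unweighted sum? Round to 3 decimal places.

Var(R+S) = 12.6² + 4.9² + 2·[12.6·4.9·0.76] = 182.77 + 93.8448 = 276.615.
Because errors are independent across components, Cov(Tᵢ,Tⱼ) = Cov(Xᵢ,Xⱼ); the off-diagonal part of the true-score variance is the same as above.
True-score variance = [12.6²·0.74 + 4.9²·0.93] + 93.8448 = 139.812 + 93.8448 = 233.656.
Reliability = 233.656 / 276.615 = 0.845.

0.845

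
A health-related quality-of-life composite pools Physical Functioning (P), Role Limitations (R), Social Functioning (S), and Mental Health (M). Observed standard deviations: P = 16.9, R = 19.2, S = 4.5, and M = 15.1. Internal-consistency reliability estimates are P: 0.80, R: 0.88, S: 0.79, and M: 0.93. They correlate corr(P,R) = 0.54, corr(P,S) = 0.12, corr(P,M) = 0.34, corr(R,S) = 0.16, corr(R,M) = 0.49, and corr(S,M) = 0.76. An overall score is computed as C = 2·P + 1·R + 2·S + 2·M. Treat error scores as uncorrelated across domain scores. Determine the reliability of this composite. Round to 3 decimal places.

Var(C) = 2²·16.9² + 19.2² + 2²·4.5² + 2²·15.1² + 2·[2·16.9·19.2·0.54 + 4·16.9·4.5·0.12 + 4·16.9·15.1·0.34 + 2·19.2·4.5·0.16 + 2·19.2·15.1·0.49 + 4·4.5·15.1·0.76] = 2504.12 + 2504.68 = 5008.8.
Under uncorrelated errors the observed covariances equal the true-score covariances, so only the own-variance terms attenuate.
True-score variance = [2²·16.9²·0.80 + 19.2²·0.88 + 2²·4.5²·0.79 + 2²·15.1²·0.93] + 2504.68 = 2150.54 + 2504.68 = 4655.22.
Reliability = 4655.22 / 5008.8 = 0.929.

0.929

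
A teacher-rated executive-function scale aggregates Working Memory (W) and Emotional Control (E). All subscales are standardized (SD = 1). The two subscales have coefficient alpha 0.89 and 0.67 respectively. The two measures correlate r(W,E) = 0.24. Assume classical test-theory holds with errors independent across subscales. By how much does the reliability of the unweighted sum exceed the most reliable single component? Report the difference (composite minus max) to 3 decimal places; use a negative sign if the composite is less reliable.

Var(sum) = 2 + 0.48 = 2.48; true-score variance = 1.56 + 0.48 = 2.04; composite reliability = 0.8226.
Max component reliability = 0.8900.
Difference = 0.8226 − 0.8900 = -0.067.

-0.067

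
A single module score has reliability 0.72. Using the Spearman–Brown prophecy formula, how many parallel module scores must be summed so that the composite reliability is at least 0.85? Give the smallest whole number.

k ≥ ρ*(1−ρ₁)/(ρ₁(1−ρ*)) = 0.85·0.28 / (0.72·0.15) = 2.204.
Smallest integer k = 3.

3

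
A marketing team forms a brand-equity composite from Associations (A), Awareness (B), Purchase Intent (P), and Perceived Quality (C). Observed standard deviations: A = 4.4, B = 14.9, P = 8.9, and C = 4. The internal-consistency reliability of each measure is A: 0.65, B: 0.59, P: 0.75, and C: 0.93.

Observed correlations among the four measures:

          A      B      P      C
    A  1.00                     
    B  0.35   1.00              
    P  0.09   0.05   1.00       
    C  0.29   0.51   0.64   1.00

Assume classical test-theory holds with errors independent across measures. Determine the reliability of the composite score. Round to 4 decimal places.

0.7714

Var(A+B+P+C) = 4.4² + 14.9² + 8.9² + 4² + 2·[4.4·14.9·0.35 + 4.4·8.9·0.09 + 4.4·4·0.29 + 14.9·8.9·0.05 + 14.9·4·0.51 + 8.9·4·0.64] = 336.58 + 182.77 = 519.35.
Under uncorrelated errors the observed covariances equal the true-score covariances, so only the own-variance terms attenuate.
True-score variance = [4.4²·0.65 + 14.9²·0.59 + 8.9²·0.75 + 4²·0.93] + 182.77 = 217.857 + 182.77 = 400.627.
Reliability = 400.627 / 519.35 = 0.7714.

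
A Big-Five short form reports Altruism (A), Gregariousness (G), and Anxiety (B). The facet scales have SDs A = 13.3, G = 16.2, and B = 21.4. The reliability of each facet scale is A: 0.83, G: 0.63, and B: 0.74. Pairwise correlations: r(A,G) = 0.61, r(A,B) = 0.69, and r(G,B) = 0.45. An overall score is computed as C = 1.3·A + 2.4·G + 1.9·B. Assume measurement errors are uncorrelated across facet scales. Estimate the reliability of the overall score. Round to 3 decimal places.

0.844

Var(C) = 1.3²·13.3² + 2.4²·16.2² + 1.9²·21.4² + 2·[3.12·13.3·16.2·0.61 + 2.47·13.3·21.4·0.69 + 4.56·16.2·21.4·0.45] = 3463.83 + 3213.06 = 6676.89.
Because errors are independent across components, Cov(Tᵢ,Tⱼ) = Cov(Xᵢ,Xⱼ); the off-diagonal part of the true-score variance is the same as above.
True-score variance = [1.3²·13.3²·0.83 + 2.4²·16.2²·0.63 + 1.9²·21.4²·0.74] + 3213.06 = 2423.86 + 3213.06 = 5636.92.
Reliability = 5636.92 / 6676.89 = 0.844.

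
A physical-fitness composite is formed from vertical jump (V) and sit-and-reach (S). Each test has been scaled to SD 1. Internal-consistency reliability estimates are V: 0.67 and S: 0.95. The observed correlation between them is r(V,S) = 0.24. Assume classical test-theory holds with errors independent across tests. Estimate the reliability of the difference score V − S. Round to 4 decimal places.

0.7500

Var(V−S) = 1 + 1 − 2·0.24 = 2 − 0.48 = 1.52.
Because errors are independent across components, Cov(Tᵢ,Tⱼ) = Cov(Xᵢ,Xⱼ); the off-diagonal part of the true-score variance is the same as above.
True-score variance = [0.67 + 0.95] − 0.48 = 1.62 − 0.48 = 1.14.
Reliability = 1.14 / 1.52 = 0.7500.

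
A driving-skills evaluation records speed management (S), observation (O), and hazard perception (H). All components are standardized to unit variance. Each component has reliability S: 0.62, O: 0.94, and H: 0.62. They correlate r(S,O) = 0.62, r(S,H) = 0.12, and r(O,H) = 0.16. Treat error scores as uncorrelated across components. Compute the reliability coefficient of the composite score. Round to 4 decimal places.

0.8292

Var(S+O+H) = 3 + 2·[0.62 + 0.12 + 0.16] = 3 + 1.8 = 4.8.
Under uncorrelated errors the observed covariances equal the true-score covariances, so only the own-variance terms attenuate.
True-score variance = [0.62 + 0.94 + 0.62] + 1.8 = 2.18 + 1.8 = 3.98.
Reliability = 3.98 / 4.8 = 0.8292.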